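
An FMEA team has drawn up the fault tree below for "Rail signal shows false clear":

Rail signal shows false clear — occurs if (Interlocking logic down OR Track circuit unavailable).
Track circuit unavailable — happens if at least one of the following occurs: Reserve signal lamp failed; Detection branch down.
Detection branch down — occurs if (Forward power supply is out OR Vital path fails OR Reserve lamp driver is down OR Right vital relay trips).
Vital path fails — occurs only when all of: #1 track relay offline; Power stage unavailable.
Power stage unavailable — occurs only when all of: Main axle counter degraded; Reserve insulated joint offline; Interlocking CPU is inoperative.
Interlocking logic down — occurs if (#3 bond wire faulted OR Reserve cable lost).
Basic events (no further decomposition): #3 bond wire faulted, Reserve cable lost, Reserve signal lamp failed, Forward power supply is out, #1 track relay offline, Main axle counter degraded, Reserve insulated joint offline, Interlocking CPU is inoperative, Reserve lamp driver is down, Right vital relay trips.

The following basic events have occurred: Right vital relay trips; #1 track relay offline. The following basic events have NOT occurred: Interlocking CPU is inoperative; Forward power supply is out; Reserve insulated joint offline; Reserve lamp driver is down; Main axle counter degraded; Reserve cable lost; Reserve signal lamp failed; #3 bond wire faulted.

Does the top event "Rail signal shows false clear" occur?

Interlocking logic down [OR]: #3 bond wire faulted=not, Reserve cable lost=not → no input occurs → does not occur.
Power stage unavailable [AND]: Main axle counter degraded=not, Reserve insulated joint offline=not, Interlocking CPU is inoperative=not → not all inputs occur → does not occur.
Vital path fails [AND]: #1 track relay offline=occurs, Power stage unavailable=not → not all inputs occur → does not occur.
Detection branch down [OR]: Forward power supply is out=not, Vital path fails=not, Reserve lamp driver is down=not, Right vital relay trips=occurs → at least one input occurs → occurs.
Track circuit unavailable [OR]: Reserve signal lamp failed=not, Detection branch down=occurs → at least one input occurs → occurs.
Rail signal shows false clear [OR]: Interlocking logic down=not, Track circuit unavailable=occurs → at least one input occurs → occurs.

Yes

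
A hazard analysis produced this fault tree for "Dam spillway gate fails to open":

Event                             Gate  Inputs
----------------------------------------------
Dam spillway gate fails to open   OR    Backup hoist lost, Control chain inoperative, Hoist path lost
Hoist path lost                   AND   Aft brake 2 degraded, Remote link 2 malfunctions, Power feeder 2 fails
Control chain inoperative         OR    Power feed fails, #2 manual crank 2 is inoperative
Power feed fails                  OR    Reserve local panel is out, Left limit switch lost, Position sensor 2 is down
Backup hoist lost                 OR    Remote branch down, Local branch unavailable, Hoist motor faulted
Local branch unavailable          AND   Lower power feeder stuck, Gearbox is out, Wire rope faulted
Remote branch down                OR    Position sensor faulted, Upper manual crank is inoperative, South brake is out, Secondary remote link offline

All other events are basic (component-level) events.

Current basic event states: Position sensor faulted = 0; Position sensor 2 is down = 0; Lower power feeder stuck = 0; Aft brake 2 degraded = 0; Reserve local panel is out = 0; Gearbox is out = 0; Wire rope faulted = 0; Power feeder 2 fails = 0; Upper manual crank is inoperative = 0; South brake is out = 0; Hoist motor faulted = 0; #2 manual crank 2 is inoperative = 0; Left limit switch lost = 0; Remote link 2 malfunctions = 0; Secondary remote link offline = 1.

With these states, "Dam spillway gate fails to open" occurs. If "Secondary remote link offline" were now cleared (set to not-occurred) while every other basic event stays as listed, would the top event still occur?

Counterfactual: set "Secondary remote link offline" to not occurred.
Remote branch down [OR]: Position sensor faulted=not, Upper manual crank is inoperative=not, South brake is out=not, Secondary remote link offline=not → no input occurs → does not occur.
Local branch unavailable [AND]: Lower power feeder stuck=not, Gearbox is out=not, Wire rope faulted=not → not all inputs occur → does not occur.
Backup hoist lost [OR]: Remote branch down=not, Local branch unavailable=not, Hoist motor faulted=not → no input occurs → does not occur.
Power feed fails [OR]: Reserve local panel is out=not, Left limit switch lost=not, Position sensor 2 is down=not → no input occurs → does not occur.
Control chain inoperative [OR]: Power feed fails=not, #2 manual crank 2 is inoperative=not → no input occurs → does not occur.
Hoist path lost [AND]: Aft brake 2 degraded=not, Remote link 2 malfunctions=not, Power feeder 2 fails=not → not all inputs occur → does not occur.
Dam spillway gate fails to open [OR]: Backup hoist lost=not, Control chain inoperative=not, Hoist path lost=not → no input occurs → does not occur.

No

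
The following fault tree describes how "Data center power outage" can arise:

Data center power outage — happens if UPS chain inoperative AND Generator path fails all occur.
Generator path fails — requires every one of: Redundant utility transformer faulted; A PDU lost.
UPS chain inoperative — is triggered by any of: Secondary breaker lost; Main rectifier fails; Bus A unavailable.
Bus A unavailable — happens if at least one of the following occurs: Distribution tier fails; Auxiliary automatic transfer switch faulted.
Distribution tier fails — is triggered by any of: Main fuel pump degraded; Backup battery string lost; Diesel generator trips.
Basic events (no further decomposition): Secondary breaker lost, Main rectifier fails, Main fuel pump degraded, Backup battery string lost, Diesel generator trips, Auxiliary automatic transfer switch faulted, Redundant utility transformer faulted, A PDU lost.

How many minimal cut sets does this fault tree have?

Distribution tier fails [OR]: union of children's cut sets → 3 cut set(s).
Bus A unavailable [OR]: union of children's cut sets → 4 cut set(s).
UPS chain inoperative [OR]: union of children's cut sets → 6 cut set(s).
Generator path fails [AND]: one cut set from each child combined → 1 × 1 = 1 cut set(s).
Data center power outage [AND]: one cut set from each child combined → 6 × 1 = 6 cut set(s).
Minimal cut sets: {A PDU lost, Redundant utility transformer faulted, Secondary breaker lost}; {A PDU lost, Main rectifier fails, Redundant utility transformer faulted}; {A PDU lost, Main fuel pump degraded, Redundant utility transformer faulted}; {A PDU lost, Backup battery string lost, Redundant utility transformer faulted}; {A PDU lost, Diesel generator trips, Redundant utility transformer faulted}; {A PDU lost, Auxiliary automatic transfer switch faulted, Redundant utility transformer faulted}.

6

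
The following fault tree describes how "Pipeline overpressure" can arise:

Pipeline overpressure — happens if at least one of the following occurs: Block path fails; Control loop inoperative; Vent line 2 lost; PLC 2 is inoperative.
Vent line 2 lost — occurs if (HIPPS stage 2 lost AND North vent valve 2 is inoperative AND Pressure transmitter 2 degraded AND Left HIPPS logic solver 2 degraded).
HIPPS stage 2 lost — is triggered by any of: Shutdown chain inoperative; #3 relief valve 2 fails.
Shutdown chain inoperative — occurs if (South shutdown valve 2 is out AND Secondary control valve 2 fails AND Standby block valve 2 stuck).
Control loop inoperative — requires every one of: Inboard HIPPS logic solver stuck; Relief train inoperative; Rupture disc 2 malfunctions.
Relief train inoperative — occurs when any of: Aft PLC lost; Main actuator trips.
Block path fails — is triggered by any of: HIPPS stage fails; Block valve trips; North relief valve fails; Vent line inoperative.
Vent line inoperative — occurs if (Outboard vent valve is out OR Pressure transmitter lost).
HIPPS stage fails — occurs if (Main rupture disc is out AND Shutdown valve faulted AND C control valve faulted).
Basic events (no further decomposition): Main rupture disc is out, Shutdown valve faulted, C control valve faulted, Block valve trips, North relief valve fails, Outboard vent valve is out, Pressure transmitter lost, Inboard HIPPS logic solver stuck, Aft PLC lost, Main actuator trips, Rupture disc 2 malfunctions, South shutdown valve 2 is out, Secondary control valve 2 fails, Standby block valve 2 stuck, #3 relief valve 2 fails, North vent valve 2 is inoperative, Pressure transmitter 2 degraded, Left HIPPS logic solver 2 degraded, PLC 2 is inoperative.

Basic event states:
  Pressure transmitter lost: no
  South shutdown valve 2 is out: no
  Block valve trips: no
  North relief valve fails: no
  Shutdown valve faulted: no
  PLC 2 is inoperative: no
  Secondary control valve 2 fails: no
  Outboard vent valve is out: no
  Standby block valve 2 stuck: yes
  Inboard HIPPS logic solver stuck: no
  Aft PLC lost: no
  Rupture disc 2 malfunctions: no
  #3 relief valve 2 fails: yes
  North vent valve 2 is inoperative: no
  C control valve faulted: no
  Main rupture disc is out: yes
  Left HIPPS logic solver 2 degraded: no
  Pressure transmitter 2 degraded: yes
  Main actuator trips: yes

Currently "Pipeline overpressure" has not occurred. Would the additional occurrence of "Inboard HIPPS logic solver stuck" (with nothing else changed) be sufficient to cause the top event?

Counterfactual: set "Inboard HIPPS logic solver stuck" to occurred.
HIPPS stage fails [AND]: Main rupture disc is out=occurs, Shutdown valve faulted=not, C control valve faulted=not → not all inputs occur → does not occur.
Vent line inoperative [OR]: Outboard vent valve is out=not, Pressure transmitter lost=not → no input occurs → does not occur.
Block path fails [OR]: HIPPS stage fails=not, Block valve trips=not, North relief valve fails=not, Vent line inoperative=not → no input occurs → does not occur.
Relief train inoperative [OR]: Aft PLC lost=not, Main actuator trips=occurs → at least one input occurs → occurs.
Control loop inoperative [AND]: Inboard HIPPS logic solver stuck=occurs, Relief train inoperative=occurs, Rupture disc 2 malfunctions=not → not all inputs occur → does not occur.
Shutdown chain inoperative [AND]: South shutdown valve 2 is out=not, Secondary control valve 2 fails=not, Standby block valve 2 stuck=occurs → not all inputs occur → does not occur.
HIPPS stage 2 lost [OR]: Shutdown chain inoperative=not, #3 relief valve 2 fails=occurs → at least one input occurs → occurs.
Vent line 2 lost [AND]: HIPPS stage 2 lost=occurs, North vent valve 2 is inoperative=not, Pressure transmitter 2 degraded=occurs, Left HIPPS logic solver 2 degraded=not → not all inputs occur → does not occur.
Pipeline overpressure [OR]: Block path fails=not, Control loop inoperative=not, Vent line 2 lost=not, PLC 2 is inoperative=not → no input occurs → does not occur.

No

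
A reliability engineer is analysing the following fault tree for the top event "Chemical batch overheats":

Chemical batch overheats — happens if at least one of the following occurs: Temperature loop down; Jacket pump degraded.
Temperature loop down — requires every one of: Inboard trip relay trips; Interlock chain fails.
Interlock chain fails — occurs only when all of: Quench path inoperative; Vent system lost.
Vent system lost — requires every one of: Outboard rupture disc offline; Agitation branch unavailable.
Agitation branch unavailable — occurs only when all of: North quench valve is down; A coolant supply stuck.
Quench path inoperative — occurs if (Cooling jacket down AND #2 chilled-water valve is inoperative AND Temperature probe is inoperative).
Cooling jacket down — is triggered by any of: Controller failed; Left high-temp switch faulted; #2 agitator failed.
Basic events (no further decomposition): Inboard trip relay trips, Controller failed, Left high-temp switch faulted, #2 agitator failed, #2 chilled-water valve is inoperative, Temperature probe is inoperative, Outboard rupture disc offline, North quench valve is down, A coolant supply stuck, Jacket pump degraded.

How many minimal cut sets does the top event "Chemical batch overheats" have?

4

Cooling jacket down [OR]: union of children's cut sets → 3 cut set(s).
Quench path inoperative [AND]: one cut set from each child combined → 3 × 1 × 1 = 3 cut set(s).
Agitation branch unavailable [AND]: one cut set from each child combined → 1 × 1 = 1 cut set(s).
Vent system lost [AND]: one cut set from each child combined → 1 × 1 = 1 cut set(s).
Interlock chain fails [AND]: one cut set from each child combined → 3 × 1 = 3 cut set(s).
Temperature loop down [AND]: one cut set from each child combined → 1 × 3 = 3 cut set(s).
Chemical batch overheats [OR]: union of children's cut sets → 4 cut set(s).
Minimal cut sets: {#2 chilled-water valve is inoperative, A coolant supply stuck, Controller failed, Inboard trip relay trips, North quench valve is down, Outboard rupture disc offline, Temperature probe is inoperative}; {#2 chilled-water valve is inoperative, A coolant supply stuck, Inboard trip relay trips, Left high-temp switch faulted, North quench valve is down, Outboard rupture disc offline, Temperature probe is inoperative}; {#2 agitator failed, #2 chilled-water valve is inoperative, A coolant supply stuck, Inboard trip relay trips, North quench valve is down, Outboard rupture disc offline, Temperature probe is inoperative}; {Jacket pump degraded}.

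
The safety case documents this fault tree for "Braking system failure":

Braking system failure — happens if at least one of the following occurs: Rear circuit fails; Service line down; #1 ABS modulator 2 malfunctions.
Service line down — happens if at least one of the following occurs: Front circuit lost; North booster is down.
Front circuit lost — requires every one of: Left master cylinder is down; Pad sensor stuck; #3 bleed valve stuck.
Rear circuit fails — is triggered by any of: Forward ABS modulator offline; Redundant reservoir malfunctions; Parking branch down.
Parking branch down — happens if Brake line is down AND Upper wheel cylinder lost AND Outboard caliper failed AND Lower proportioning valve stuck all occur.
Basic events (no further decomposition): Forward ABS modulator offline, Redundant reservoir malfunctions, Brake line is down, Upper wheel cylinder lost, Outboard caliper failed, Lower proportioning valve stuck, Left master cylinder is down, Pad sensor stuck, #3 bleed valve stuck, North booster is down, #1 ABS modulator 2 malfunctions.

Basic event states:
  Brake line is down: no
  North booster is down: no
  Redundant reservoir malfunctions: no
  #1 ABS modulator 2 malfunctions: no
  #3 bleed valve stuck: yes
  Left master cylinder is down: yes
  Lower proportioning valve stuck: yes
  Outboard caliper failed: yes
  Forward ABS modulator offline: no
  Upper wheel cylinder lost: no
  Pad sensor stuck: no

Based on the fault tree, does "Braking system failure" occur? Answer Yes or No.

Parking branch down [AND]: Brake line is down=not, Upper wheel cylinder lost=not, Outboard caliper failed=occurs, Lower proportioning valve stuck=occurs → not all inputs occur → does not occur.
Rear circuit fails [OR]: Forward ABS modulator offline=not, Redundant reservoir malfunctions=not, Parking branch down=not → no input occurs → does not occur.
Front circuit lost [AND]: Left master cylinder is down=occurs, Pad sensor stuck=not, #3 bleed valve stuck=occurs → not all inputs occur → does not occur.
Service line down [OR]: Front circuit lost=not, North booster is down=not → no input occurs → does not occur.
Braking system failure [OR]: Rear circuit fails=not, Service line down=not, #1 ABS modulator 2 malfunctions=not → no input occurs → does not occur.

No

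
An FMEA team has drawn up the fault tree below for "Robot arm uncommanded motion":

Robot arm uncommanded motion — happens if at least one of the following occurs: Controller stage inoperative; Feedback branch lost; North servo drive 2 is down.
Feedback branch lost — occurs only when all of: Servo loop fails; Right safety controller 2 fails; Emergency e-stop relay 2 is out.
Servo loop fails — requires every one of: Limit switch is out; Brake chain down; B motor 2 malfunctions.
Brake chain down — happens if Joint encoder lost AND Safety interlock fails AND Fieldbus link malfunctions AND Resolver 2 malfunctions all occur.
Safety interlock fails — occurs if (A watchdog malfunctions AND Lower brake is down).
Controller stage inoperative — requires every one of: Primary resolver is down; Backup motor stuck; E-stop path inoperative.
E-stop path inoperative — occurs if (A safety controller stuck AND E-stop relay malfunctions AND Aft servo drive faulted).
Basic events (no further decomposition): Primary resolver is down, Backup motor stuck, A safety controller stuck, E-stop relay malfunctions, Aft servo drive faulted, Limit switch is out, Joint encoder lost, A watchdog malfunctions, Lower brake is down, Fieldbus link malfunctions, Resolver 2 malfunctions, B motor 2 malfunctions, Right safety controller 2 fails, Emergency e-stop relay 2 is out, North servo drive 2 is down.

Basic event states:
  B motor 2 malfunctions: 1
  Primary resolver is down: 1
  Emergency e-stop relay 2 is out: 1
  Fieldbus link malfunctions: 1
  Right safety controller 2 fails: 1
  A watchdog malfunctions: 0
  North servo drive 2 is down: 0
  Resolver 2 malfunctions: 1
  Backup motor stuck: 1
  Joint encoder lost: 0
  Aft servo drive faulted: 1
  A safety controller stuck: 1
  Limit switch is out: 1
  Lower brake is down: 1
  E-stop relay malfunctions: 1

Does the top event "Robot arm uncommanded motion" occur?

Yes

E-stop path inoperative [AND]: A safety controller stuck=occurs, E-stop relay malfunctions=occurs, Aft servo drive faulted=occurs → all inputs occur → occurs.
Controller stage inoperative [AND]: Primary resolver is down=occurs, Backup motor stuck=occurs, E-stop path inoperative=occurs → all inputs occur → occurs.
Safety interlock fails [AND]: A watchdog malfunctions=not, Lower brake is down=occurs → not all inputs occur → does not occur.
Brake chain down [AND]: Joint encoder lost=not, Safety interlock fails=not, Fieldbus link malfunctions=occurs, Resolver 2 malfunctions=occurs → not all inputs occur → does not occur.
Servo loop fails [AND]: Limit switch is out=occurs, Brake chain down=not, B motor 2 malfunctions=occurs → not all inputs occur → does not occur.
Feedback branch lost [AND]: Servo loop fails=not, Right safety controller 2 fails=occurs, Emergency e-stop relay 2 is out=occurs → not all inputs occur → does not occur.
Robot arm uncommanded motion [OR]: Controller stage inoperative=occurs, Feedback branch lost=not, North servo drive 2 is down=not → at least one input occurs → occurs.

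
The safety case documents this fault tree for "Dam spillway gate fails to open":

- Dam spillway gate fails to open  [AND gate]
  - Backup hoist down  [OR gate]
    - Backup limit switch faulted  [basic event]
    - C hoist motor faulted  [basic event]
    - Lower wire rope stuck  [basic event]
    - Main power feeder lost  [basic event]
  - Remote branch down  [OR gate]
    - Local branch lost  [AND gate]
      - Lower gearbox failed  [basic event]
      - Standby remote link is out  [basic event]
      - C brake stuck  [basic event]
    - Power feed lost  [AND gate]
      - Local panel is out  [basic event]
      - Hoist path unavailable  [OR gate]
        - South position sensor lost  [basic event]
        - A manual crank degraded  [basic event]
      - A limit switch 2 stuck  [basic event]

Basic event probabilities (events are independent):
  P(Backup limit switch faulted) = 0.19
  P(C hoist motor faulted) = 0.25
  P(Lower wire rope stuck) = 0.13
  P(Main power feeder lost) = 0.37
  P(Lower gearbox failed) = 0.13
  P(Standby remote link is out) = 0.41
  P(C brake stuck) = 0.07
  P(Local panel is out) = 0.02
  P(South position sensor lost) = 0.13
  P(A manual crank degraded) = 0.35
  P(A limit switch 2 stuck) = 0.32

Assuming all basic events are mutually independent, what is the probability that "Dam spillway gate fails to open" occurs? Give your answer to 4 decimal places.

0.0043

P(Backup hoist down) [OR] = 1 − (1−0.19) × (1−0.25) × (1−0.13) × (1−0.37) = 0.667029
P(Local branch lost) [AND] = 0.13 × 0.41 × 0.07 = 0.003731
P(Hoist path unavailable) [OR] = 1 − (1−0.13) × (1−0.35) = 0.434500
P(Power feed lost) [AND] = 0.02 × 0.434500 × 0.32 = 0.002781
P(Remote branch down) [OR] = 1 − (1−0.003731) × (1−0.002781) = 0.006502
P(Dam spillway gate fails to open) [AND] = 0.667029 × 0.006502 = 0.004337
Rounded to 4 decimal places: P(Dam spillway gate fails to open) ≈ 0.0043.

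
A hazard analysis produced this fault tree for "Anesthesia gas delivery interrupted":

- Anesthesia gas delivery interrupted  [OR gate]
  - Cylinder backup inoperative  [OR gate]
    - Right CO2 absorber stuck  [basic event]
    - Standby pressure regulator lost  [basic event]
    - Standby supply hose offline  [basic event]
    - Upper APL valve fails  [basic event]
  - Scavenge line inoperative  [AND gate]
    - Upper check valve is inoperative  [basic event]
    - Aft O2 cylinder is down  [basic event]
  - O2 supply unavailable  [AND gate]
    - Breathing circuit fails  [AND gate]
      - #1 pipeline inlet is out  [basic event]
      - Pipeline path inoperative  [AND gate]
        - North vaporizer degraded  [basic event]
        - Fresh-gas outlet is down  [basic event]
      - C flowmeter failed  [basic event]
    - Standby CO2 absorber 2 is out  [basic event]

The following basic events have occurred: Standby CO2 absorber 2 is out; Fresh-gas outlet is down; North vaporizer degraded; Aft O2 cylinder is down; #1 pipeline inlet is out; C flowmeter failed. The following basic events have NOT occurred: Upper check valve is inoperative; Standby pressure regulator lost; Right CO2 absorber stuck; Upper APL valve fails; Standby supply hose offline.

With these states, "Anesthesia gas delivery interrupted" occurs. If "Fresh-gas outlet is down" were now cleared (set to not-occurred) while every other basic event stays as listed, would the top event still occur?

Counterfactual: set "Fresh-gas outlet is down" to not occurred.
Cylinder backup inoperative [OR]: Right CO2 absorber stuck=not, Standby pressure regulator lost=not, Standby supply hose offline=not, Upper APL valve fails=not → no input occurs → does not occur.
Scavenge line inoperative [AND]: Upper check valve is inoperative=not, Aft O2 cylinder is down=occurs → not all inputs occur → does not occur.
Pipeline path inoperative [AND]: North vaporizer degraded=occurs, Fresh-gas outlet is down=not → not all inputs occur → does not occur.
Breathing circuit fails [AND]: #1 pipeline inlet is out=occurs, Pipeline path inoperative=not, C flowmeter failed=occurs → not all inputs occur → does not occur.
O2 supply unavailable [AND]: Breathing circuit fails=not, Standby CO2 absorber 2 is out=occurs → not all inputs occur → does not occur.
Anesthesia gas delivery interrupted [OR]: Cylinder backup inoperative=not, Scavenge line inoperative=not, O2 supply unavailable=not → no input occurs → does not occur.

No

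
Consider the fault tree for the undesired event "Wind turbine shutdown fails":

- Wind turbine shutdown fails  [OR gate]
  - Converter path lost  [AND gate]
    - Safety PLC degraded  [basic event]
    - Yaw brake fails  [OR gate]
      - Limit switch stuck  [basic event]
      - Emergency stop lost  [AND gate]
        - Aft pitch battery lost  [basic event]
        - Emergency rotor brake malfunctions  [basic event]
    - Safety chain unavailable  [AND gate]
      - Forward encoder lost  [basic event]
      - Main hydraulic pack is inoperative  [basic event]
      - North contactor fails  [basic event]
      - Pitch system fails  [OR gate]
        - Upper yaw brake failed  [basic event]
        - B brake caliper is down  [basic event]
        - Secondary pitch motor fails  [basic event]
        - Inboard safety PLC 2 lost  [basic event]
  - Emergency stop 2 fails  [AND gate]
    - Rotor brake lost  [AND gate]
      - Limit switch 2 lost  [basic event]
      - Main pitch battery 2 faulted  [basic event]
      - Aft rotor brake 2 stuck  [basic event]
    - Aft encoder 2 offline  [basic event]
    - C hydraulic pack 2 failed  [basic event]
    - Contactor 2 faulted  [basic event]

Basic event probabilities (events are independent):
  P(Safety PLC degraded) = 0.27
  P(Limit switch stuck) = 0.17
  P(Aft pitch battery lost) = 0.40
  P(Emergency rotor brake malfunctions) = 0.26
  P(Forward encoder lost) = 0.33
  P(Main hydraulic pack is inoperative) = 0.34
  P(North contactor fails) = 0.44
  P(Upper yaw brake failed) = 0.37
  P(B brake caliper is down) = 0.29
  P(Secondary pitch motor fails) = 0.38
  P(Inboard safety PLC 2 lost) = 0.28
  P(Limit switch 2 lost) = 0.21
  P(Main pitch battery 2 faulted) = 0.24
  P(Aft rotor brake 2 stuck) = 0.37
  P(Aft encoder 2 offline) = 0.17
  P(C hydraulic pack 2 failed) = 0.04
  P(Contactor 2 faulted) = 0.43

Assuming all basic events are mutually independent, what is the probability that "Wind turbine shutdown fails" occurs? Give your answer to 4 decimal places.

P(Emergency stop lost) [AND] = 0.40 × 0.26 = 0.104000
P(Yaw brake fails) [OR] = 1 − (1−0.17) × (1−0.104000) = 0.256320
P(Pitch system fails) [OR] = 1 − (1−0.37) × (1−0.29) × (1−0.38) × (1−0.28) = 0.800325
P(Safety chain unavailable) [AND] = 0.33 × 0.34 × 0.44 × 0.800325 = 0.039510
P(Converter path lost) [AND] = 0.27 × 0.256320 × 0.039510 = 0.002734
P(Rotor brake lost) [AND] = 0.21 × 0.24 × 0.37 = 0.018648
P(Emergency stop 2 fails) [AND] = 0.018648 × 0.17 × 0.04 × 0.43 = 0.000055
P(Wind turbine shutdown fails) [OR] = 1 − (1−0.002734) × (1−0.000055) = 0.002789
Rounded to 4 decimal places: P(Wind turbine shutdown fails) ≈ 0.0028.

0.0028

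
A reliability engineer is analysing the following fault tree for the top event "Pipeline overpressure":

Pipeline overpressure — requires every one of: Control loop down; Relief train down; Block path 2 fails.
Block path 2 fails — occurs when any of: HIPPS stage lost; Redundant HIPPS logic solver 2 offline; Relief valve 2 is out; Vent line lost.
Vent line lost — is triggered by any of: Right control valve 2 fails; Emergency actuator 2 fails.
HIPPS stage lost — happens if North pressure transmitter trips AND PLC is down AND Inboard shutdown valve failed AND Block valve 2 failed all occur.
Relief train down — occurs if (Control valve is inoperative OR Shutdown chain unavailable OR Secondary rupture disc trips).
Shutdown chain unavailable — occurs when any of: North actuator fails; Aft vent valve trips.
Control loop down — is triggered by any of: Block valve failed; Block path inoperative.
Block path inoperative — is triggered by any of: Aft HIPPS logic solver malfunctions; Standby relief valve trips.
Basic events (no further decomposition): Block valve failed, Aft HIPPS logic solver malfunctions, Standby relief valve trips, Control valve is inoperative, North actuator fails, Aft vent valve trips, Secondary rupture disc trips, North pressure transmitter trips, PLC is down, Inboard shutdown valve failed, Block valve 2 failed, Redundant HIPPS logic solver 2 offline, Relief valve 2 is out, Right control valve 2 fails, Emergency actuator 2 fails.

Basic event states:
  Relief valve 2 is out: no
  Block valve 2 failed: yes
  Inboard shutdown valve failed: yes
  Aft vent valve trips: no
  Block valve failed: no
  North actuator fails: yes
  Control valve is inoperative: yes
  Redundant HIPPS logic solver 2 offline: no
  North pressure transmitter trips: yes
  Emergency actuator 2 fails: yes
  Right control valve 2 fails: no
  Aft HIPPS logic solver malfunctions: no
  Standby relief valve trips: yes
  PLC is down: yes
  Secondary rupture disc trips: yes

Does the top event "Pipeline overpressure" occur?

Yes

Block path inoperative [OR]: Aft HIPPS logic solver malfunctions=not, Standby relief valve trips=occurs → at least one input occurs → occurs.
Control loop down [OR]: Block valve failed=not, Block path inoperative=occurs → at least one input occurs → occurs.
Shutdown chain unavailable [OR]: North actuator fails=occurs, Aft vent valve trips=not → at least one input occurs → occurs.
Relief train down [OR]: Control valve is inoperative=occurs, Shutdown chain unavailable=occurs, Secondary rupture disc trips=occurs → at least one input occurs → occurs.
HIPPS stage lost [AND]: North pressure transmitter trips=occurs, PLC is down=occurs, Inboard shutdown valve failed=occurs, Block valve 2 failed=occurs → all inputs occur → occurs.
Vent line lost [OR]: Right control valve 2 fails=not, Emergency actuator 2 fails=occurs → at least one input occurs → occurs.
Block path 2 fails [OR]: HIPPS stage lost=occurs, Redundant HIPPS logic solver 2 offline=not, Relief valve 2 is out=not, Vent line lost=occurs → at least one input occurs → occurs.
Pipeline overpressure [AND]: Control loop down=occurs, Relief train down=occurs, Block path 2 fails=occurs → all inputs occur → occurs.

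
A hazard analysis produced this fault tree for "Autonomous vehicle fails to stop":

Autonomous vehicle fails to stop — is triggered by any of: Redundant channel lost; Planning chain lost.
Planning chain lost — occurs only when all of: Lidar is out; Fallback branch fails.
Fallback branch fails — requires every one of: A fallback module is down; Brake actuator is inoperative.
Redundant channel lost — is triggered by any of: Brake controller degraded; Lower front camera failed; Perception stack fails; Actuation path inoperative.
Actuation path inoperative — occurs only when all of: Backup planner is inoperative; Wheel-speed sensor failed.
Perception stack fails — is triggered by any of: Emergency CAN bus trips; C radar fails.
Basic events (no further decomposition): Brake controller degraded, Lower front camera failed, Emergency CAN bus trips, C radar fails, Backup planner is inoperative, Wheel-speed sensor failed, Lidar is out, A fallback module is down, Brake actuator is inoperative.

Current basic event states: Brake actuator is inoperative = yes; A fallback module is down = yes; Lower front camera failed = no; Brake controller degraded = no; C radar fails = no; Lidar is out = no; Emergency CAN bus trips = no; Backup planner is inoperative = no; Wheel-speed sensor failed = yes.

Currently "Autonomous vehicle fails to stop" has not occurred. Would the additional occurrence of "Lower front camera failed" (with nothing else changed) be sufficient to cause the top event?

Counterfactual: set "Lower front camera failed" to occurred.
Perception stack fails [OR]: Emergency CAN bus trips=not, C radar fails=not → no input occurs → does not occur.
Actuation path inoperative [AND]: Backup planner is inoperative=not, Wheel-speed sensor failed=occurs → not all inputs occur → does not occur.
Redundant channel lost [OR]: Brake controller degraded=not, Lower front camera failed=occurs, Perception stack fails=not, Actuation path inoperative=not → at least one input occurs → occurs.
Fallback branch fails [AND]: A fallback module is down=occurs, Brake actuator is inoperative=occurs → all inputs occur → occurs.
Planning chain lost [AND]: Lidar is out=not, Fallback branch fails=occurs → not all inputs occur → does not occur.
Autonomous vehicle fails to stop [OR]: Redundant channel lost=occurs, Planning chain lost=not → at least one input occurs → occurs.

Yes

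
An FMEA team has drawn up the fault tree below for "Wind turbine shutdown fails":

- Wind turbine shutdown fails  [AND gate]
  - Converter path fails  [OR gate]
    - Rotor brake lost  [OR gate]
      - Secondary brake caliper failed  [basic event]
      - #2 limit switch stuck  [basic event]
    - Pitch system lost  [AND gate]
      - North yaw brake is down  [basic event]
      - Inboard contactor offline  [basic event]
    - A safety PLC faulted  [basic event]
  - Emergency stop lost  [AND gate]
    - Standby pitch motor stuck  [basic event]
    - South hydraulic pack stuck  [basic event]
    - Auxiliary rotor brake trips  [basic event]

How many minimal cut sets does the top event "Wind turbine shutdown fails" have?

Rotor brake lost [OR]: union of children's cut sets → 2 cut set(s).
Pitch system lost [AND]: one cut set from each child combined → 1 × 1 = 1 cut set(s).
Converter path fails [OR]: union of children's cut sets → 4 cut set(s).
Emergency stop lost [AND]: one cut set from each child combined → 1 × 1 × 1 = 1 cut set(s).
Wind turbine shutdown fails [AND]: one cut set from each child combined → 4 × 1 = 4 cut set(s).
Minimal cut sets: {Auxiliary rotor brake trips, Secondary brake caliper failed, South hydraulic pack stuck, Standby pitch motor stuck}; {#2 limit switch stuck, Auxiliary rotor brake trips, South hydraulic pack stuck, Standby pitch motor stuck}; {Auxiliary rotor brake trips, Inboard contactor offline, North yaw brake is down, South hydraulic pack stuck, Standby pitch motor stuck}; {A safety PLC faulted, Auxiliary rotor brake trips, South hydraulic pack stuck, Standby pitch motor stuck}.

4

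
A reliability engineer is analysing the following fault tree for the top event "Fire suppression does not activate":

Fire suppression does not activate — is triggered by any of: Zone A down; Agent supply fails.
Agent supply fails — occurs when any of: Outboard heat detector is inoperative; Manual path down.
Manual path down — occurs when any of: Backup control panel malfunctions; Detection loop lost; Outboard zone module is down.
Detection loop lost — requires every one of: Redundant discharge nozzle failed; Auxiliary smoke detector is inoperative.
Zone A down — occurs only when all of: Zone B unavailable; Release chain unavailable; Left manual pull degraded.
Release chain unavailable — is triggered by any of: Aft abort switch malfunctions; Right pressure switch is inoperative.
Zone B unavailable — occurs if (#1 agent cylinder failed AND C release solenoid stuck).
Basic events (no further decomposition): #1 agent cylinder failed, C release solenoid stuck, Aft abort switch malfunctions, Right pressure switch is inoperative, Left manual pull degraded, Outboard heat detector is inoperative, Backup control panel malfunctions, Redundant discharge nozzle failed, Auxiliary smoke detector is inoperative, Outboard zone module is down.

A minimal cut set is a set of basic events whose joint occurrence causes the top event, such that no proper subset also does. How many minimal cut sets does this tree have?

6

Zone B unavailable [AND]: one cut set from each child combined → 1 × 1 = 1 cut set(s).
Release chain unavailable [OR]: union of children's cut sets → 2 cut set(s).
Zone A down [AND]: one cut set from each child combined → 1 × 2 × 1 = 2 cut set(s).
Detection loop lost [AND]: one cut set from each child combined → 1 × 1 = 1 cut set(s).
Manual path down [OR]: union of children's cut sets → 3 cut set(s).
Agent supply fails [OR]: union of children's cut sets → 4 cut set(s).
Fire suppression does not activate [OR]: union of children's cut sets → 6 cut set(s).
Minimal cut sets: {#1 agent cylinder failed, Aft abort switch malfunctions, C release solenoid stuck, Left manual pull degraded}; {#1 agent cylinder failed, C release solenoid stuck, Left manual pull degraded, Right pressure switch is inoperative}; {Outboard heat detector is inoperative}; {Backup control panel malfunctions}; {Auxiliary smoke detector is inoperative, Redundant discharge nozzle failed}; {Outboard zone module is down}.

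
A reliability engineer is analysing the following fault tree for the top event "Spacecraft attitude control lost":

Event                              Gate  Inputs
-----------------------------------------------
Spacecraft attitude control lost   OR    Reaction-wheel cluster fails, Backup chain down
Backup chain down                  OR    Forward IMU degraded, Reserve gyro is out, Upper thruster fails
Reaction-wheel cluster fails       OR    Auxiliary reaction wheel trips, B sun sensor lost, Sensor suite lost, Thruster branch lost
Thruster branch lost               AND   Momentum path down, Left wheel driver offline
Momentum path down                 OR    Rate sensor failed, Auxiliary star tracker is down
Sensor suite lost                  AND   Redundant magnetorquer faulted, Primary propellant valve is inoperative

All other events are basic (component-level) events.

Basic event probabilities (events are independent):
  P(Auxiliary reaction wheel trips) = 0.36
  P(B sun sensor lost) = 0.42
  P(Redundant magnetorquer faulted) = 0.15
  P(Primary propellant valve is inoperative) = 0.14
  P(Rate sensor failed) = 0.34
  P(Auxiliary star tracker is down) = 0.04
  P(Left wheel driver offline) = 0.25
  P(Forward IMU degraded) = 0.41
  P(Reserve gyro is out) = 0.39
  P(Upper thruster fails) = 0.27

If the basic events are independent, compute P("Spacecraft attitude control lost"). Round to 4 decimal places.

0.9133

P(Sensor suite lost) [AND] = 0.15 × 0.14 = 0.021000
P(Momentum path down) [OR] = 1 − (1−0.34) × (1−0.04) = 0.366400
P(Thruster branch lost) [AND] = 0.366400 × 0.25 = 0.091600
P(Reaction-wheel cluster fails) [OR] = 1 − (1−0.36) × (1−0.42) × (1−0.021000) × (1−0.091600) = 0.669883
P(Backup chain down) [OR] = 1 − (1−0.41) × (1−0.39) × (1−0.27) = 0.737273
P(Spacecraft attitude control lost) [OR] = 1 − (1−0.669883) × (1−0.737273) = 0.913269
Rounded to 4 decimal places: P(Spacecraft attitude control lost) ≈ 0.9133.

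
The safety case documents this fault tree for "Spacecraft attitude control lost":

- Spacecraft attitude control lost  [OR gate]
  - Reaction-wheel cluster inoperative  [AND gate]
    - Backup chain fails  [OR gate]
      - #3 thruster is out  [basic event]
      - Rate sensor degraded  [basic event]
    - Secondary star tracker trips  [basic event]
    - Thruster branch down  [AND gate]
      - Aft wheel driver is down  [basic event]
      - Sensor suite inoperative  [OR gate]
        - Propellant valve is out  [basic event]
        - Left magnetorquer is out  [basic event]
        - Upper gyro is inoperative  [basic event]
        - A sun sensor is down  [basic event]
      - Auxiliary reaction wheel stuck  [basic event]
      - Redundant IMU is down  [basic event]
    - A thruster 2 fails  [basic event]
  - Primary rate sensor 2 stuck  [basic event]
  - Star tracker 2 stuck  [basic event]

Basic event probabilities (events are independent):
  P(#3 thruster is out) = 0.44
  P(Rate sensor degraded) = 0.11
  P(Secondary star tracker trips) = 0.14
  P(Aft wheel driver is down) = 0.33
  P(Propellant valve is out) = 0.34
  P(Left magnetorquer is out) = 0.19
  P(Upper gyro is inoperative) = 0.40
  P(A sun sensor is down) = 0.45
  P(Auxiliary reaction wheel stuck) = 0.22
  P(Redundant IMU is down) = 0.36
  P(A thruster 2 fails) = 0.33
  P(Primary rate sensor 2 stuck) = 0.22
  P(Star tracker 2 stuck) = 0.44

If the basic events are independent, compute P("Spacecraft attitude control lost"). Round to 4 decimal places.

0.5634

P(Backup chain fails) [OR] = 1 − (1−0.44) × (1−0.11) = 0.501600
P(Sensor suite inoperative) [OR] = 1 − (1−0.34) × (1−0.19) × (1−0.40) × (1−0.45) = 0.823582
P(Thruster branch down) [AND] = 0.33 × 0.823582 × 0.22 × 0.36 = 0.021525
P(Reaction-wheel cluster inoperative) [AND] = 0.501600 × 0.14 × 0.021525 × 0.33 = 0.000499
P(Spacecraft attitude control lost) [OR] = 1 − (1−0.000499) × (1−0.22) × (1−0.44) = 0.563418
Rounded to 4 decimal places: P(Spacecraft attitude control lost) ≈ 0.5634.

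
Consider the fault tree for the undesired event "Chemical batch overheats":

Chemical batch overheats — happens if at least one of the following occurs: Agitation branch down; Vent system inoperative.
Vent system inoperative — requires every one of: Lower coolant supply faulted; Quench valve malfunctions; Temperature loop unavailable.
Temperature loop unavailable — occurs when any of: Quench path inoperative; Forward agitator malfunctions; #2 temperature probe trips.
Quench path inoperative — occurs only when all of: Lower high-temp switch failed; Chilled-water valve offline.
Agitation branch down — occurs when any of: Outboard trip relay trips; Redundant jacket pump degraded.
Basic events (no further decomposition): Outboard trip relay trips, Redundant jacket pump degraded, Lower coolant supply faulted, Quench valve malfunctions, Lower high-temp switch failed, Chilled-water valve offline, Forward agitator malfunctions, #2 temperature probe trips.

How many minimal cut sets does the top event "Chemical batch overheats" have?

5

Agitation branch down [OR]: union of children's cut sets → 2 cut set(s).
Quench path inoperative [AND]: one cut set from each child combined → 1 × 1 = 1 cut set(s).
Temperature loop unavailable [OR]: union of children's cut sets → 3 cut set(s).
Vent system inoperative [AND]: one cut set from each child combined → 1 × 1 × 3 = 3 cut set(s).
Chemical batch overheats [OR]: union of children's cut sets → 5 cut set(s).
Minimal cut sets: {Outboard trip relay trips}; {Redundant jacket pump degraded}; {Chilled-water valve offline, Lower coolant supply faulted, Lower high-temp switch failed, Quench valve malfunctions}; {Forward agitator malfunctions, Lower coolant supply faulted, Quench valve malfunctions}; {#2 temperature probe trips, Lower coolant supply faulted, Quench valve malfunctions}.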